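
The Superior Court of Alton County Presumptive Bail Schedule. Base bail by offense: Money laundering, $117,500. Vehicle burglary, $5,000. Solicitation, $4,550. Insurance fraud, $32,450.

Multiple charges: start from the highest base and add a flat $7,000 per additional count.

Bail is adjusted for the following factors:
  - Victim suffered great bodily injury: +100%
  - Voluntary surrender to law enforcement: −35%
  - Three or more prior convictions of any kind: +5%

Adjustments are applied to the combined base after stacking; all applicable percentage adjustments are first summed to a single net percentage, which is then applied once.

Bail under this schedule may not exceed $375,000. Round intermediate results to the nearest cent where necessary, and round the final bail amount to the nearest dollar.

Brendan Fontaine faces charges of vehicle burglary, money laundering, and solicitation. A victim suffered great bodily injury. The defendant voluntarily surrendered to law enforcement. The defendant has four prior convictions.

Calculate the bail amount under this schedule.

Base amounts from the schedule: vehicle burglary $5,000; money laundering $117,500; solicitation $4,550.
Stacking rule: highest base plus $7,000 per additional charge. Highest is money laundering at $117,500; 2 additional charges → +$14,000. Combined base = $131,500.
Net percentage adjustment: +100% −35% +5% = +70%. $131,500 × 1.7 = $223,550.
$223,550 is within the $375,000 maximum.

$223,550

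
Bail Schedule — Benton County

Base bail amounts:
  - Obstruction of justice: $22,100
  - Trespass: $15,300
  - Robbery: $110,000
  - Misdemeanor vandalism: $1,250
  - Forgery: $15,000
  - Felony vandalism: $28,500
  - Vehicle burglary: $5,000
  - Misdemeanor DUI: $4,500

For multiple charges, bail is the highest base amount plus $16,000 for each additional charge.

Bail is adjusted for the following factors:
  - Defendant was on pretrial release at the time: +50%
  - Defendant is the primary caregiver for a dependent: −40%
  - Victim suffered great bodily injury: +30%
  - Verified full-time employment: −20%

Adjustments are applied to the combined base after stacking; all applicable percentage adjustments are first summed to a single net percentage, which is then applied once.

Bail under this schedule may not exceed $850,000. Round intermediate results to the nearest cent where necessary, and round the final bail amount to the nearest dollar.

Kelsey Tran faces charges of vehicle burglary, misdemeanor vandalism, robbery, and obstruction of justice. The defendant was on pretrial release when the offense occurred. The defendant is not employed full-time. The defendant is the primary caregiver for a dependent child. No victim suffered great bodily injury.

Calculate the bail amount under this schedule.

$173,800

Base amounts from the schedule: vehicle burglary $5,000; misdemeanor vandalism $1,250; robbery $110,000; obstruction of justice $22,100.
Stacking rule: highest base plus $16,000 per additional charge. Highest is robbery at $110,000; 3 additional charges → +$48,000. Combined base = $158,000.
Net percentage adjustment: +50% −40% = +10%. $158,000 × 1.1 = $173,800.
$173,800 is within the $850,000 maximum.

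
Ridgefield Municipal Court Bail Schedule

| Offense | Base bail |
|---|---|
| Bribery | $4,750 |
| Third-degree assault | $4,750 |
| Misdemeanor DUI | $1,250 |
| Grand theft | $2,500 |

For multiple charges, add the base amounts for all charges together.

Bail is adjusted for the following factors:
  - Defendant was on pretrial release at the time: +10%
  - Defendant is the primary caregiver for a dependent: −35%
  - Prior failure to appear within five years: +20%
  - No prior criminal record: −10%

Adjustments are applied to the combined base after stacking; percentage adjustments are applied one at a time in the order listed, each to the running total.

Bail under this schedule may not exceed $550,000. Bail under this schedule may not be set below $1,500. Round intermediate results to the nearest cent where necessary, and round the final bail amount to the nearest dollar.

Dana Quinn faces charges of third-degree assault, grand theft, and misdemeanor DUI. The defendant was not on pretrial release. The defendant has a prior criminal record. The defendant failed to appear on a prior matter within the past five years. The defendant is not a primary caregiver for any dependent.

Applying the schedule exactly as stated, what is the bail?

Base amounts from the schedule: third-degree assault $4,750; grand theft $2,500; misdemeanor DUI $1,250.
Stacking rule: sum of all bases. $4,750 + $2,500 + $1,250 = $8,500.
Prior failure to appear within five years (+20%): $8,500 × 1.2 = $10,200.
$10,200 is within the $550,000 maximum.
$10,200 is at or above the $1,500 minimum.

$10,200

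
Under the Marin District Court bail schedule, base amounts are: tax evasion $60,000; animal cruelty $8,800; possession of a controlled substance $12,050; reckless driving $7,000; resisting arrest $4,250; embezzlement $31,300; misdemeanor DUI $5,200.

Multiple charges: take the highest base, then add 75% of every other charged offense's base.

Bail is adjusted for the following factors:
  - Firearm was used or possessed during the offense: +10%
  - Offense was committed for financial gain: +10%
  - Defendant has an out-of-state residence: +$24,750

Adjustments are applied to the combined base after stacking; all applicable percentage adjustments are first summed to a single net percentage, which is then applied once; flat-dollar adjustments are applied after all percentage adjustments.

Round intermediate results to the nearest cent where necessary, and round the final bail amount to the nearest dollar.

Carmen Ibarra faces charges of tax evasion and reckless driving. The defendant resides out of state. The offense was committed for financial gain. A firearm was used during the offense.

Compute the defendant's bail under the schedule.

Base amounts from the schedule: tax evasion $60,000; reckless driving $7,000.
Stacking rule: highest base plus 75% of each additional charge. Highest is tax evasion at $60,000. Additional: $7,000 × 75% = $5,250. Combined base = $60,000 + $5,250 = $65,250.
Net percentage adjustment: +10% +10% = +20%. $65,250 × 1.2 = $78,300.
Defendant has an out-of-state residence (+$24,750 flat): $78,300 + $24,750 = $103,050.

$103,050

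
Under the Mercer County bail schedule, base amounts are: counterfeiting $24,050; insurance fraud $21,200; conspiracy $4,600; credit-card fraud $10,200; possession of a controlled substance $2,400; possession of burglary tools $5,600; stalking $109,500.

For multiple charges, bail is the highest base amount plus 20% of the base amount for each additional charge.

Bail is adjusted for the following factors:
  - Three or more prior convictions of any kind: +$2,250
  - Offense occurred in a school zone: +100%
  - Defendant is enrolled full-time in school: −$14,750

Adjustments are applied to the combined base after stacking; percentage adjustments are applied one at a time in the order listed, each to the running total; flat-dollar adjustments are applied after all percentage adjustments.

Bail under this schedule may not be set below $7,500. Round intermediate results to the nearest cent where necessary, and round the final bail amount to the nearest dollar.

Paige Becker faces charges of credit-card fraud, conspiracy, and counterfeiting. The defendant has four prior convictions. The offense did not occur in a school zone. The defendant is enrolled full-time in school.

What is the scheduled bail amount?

$14,510

Base amounts from the schedule: credit-card fraud $10,200; conspiracy $4,600; counterfeiting $24,050.
Stacking rule: highest base plus 20% of each additional charge. Highest is counterfeiting at $24,050. Additional: $10,200 × 20% = $2,040; $4,600 × 20% = $920. Combined base = $24,050 + $2,960 = $27,010.
Three or more prior convictions of any kind (+$2,250 flat): $27,010 + $2,250 = $29,260.
Defendant is enrolled full-time in school (−$14,750 flat): $29,260 − $14,750 = $14,510.
$14,510 is at or above the $7,500 minimum.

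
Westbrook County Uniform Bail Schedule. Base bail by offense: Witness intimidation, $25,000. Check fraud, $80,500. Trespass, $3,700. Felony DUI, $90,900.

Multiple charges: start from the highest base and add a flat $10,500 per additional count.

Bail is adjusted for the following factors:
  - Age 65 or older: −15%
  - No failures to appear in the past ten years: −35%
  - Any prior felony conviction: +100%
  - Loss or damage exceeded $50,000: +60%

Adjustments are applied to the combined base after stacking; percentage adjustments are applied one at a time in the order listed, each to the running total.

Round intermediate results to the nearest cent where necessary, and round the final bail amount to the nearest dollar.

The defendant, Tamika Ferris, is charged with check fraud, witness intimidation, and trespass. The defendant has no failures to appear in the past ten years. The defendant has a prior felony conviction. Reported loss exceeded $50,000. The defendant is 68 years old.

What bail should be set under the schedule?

Base amounts from the schedule: check fraud $80,500; witness intimidation $25,000; trespass $3,700.
Stacking rule: highest base plus $10,500 per additional charge. Highest is check fraud at $80,500; 2 additional charges → +$21,000. Combined base = $101,500.
Age 65 or older (−15%): $101,500 × 0.85 = $86,275.
No failures to appear in the past ten years (−35%): $86,275 × 0.65 = $56,078.75.
Any prior felony conviction (+100%): $56,078.75 × 2 = $112,157.50.
Loss or damage exceeded $50,000 (+60%): $112,157.50 × 1.6 = $179,452.

$179,452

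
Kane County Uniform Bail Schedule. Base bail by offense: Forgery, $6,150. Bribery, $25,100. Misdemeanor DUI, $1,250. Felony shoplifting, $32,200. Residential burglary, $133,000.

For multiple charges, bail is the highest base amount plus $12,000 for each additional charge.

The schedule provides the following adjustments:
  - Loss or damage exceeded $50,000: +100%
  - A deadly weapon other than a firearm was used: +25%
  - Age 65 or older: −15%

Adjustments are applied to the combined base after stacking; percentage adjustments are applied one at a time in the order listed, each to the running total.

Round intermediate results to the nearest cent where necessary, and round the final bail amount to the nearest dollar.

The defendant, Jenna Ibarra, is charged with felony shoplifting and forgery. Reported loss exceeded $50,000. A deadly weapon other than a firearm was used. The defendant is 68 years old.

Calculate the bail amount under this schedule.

Base amounts from the schedule: felony shoplifting $32,200; forgery $6,150.
Stacking rule: highest base plus $12,000 per additional charge. Highest is felony shoplifting at $32,200; 1 additional charge → +$12,000. Combined base = $44,200.
Loss or damage exceeded $50,000 (+100%): $44,200 × 2 = $88,400.
A deadly weapon other than a firearm was used (+25%): $88,400 × 1.25 = $110,500.
Age 65 or older (−15%): $110,500 × 0.85 = $93,925.

$93,925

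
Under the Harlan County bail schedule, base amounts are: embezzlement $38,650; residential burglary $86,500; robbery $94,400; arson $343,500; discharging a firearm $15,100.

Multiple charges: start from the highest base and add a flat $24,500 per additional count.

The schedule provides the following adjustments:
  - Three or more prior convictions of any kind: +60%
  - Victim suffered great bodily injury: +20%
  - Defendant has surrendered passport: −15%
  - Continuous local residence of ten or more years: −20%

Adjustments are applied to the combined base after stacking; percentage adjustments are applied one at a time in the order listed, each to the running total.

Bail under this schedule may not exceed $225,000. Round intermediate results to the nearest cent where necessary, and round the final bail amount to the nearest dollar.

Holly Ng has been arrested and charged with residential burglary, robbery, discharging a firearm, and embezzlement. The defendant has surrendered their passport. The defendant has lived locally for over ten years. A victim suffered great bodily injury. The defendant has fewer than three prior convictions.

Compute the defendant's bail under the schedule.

$137,006

Base amounts from the schedule: residential burglary $86,500; robbery $94,400; discharging a firearm $15,100; embezzlement $38,650.
Stacking rule: highest base plus $24,500 per additional charge. Highest is robbery at $94,400; 3 additional charges → +$73,500. Combined base = $167,900.
Victim suffered great bodily injury (+20%): $167,900 × 1.2 = $201,480.
Defendant has surrendered passport (−15%): $201,480 × 0.85 = $171,258.
Continuous local residence of ten or more years (−20%): $171,258 × 0.8 = $137,006.40.
$137,006.40 is within the $225,000 maximum.
Rounded to the nearest dollar: $137,006.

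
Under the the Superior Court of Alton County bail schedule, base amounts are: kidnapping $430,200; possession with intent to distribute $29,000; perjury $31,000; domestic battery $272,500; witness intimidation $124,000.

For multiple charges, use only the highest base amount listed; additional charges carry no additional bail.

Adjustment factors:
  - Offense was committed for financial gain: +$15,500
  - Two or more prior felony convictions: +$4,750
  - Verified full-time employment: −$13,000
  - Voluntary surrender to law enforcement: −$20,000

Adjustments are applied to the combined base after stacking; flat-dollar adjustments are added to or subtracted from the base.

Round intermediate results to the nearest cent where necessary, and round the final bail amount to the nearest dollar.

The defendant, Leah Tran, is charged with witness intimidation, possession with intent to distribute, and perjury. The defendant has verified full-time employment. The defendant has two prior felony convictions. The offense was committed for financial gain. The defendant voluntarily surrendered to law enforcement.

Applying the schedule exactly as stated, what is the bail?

$111,250

Base amounts from the schedule: witness intimidation $124,000; possession with intent to distribute $29,000; perjury $31,000.
Stacking rule: use the highest base only. Highest is witness intimidation at $124,000. Combined base = $124,000.
Offense was committed for financial gain (+$15,500 flat): $124,000 + $15,500 = $139,500.
Two or more prior felony convictions (+$4,750 flat): $139,500 + $4,750 = $144,250.
Verified full-time employment (−$13,000 flat): $144,250 − $13,000 = $131,250.
Voluntary surrender to law enforcement (−$20,000 flat): $131,250 − $20,000 = $111,250.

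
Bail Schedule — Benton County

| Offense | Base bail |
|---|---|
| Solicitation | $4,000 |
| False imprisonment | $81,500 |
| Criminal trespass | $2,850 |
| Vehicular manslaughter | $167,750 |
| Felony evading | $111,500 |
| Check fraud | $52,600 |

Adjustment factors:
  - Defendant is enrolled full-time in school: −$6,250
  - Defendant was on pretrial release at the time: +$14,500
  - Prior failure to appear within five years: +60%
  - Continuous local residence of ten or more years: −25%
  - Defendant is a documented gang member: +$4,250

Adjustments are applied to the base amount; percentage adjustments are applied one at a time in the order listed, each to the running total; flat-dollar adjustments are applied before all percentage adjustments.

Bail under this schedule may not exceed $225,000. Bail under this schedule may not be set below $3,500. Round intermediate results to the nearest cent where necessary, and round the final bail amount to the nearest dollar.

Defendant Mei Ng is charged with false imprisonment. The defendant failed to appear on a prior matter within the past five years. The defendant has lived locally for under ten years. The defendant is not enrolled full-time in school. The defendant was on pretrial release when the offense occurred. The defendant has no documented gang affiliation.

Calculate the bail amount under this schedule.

Base amounts from the schedule: false imprisonment $81,500.
Single charge. Combined base = $81,500.
Defendant was on pretrial release at the time (+$14,500 flat): $81,500 + $14,500 = $96,000.
Prior failure to appear within five years (+60%): $96,000 × 1.6 = $153,600.
$153,600 is within the $225,000 maximum.
$153,600 is at or above the $3,500 minimum.

$153,600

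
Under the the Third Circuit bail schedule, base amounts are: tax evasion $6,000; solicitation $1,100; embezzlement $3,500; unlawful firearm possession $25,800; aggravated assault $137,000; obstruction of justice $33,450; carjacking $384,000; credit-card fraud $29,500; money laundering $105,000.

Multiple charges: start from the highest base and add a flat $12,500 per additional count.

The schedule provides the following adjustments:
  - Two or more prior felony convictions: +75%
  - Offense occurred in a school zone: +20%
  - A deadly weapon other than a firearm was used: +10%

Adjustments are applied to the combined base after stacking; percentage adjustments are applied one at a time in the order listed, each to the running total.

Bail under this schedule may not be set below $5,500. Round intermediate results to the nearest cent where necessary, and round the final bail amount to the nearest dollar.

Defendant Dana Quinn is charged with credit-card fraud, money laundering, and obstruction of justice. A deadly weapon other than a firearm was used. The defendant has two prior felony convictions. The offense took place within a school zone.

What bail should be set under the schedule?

$300,300

Base amounts from the schedule: credit-card fraud $29,500; money laundering $105,000; obstruction of justice $33,450.
Stacking rule: highest base plus $12,500 per additional charge. Highest is money laundering at $105,000; 2 additional charges → +$25,000. Combined base = $130,000.
Two or more prior felony convictions (+75%): $130,000 × 1.75 = $227,500.
Offense occurred in a school zone (+20%): $227,500 × 1.2 = $273,000.
A deadly weapon other than a firearm was used (+10%): $273,000 × 1.1 = $300,300.
$300,300 is at or above the $5,500 minimum.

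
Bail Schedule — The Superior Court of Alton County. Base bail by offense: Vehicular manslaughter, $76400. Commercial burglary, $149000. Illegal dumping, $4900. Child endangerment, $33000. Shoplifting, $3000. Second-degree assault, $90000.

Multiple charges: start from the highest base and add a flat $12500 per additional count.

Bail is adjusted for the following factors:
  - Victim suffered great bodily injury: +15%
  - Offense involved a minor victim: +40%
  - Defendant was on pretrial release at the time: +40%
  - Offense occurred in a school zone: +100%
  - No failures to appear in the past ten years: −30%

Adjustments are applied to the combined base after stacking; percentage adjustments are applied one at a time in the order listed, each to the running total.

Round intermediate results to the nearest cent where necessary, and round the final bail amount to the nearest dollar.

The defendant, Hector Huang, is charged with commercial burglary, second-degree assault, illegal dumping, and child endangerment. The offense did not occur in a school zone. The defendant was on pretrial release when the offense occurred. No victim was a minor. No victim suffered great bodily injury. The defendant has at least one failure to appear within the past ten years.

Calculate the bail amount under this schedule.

$261100

Base amounts from the schedule: commercial burglary $149000; second-degree assault $90000; illegal dumping $4900; child endangerment $33000.
Stacking rule: highest base plus $12500 per additional charge. Highest is commercial burglary at $149000; 3 additional charges → +$37500. Combined base = $186500.
Defendant was on pretrial release at the time (+40%): $186500 × 1.4 = $261100.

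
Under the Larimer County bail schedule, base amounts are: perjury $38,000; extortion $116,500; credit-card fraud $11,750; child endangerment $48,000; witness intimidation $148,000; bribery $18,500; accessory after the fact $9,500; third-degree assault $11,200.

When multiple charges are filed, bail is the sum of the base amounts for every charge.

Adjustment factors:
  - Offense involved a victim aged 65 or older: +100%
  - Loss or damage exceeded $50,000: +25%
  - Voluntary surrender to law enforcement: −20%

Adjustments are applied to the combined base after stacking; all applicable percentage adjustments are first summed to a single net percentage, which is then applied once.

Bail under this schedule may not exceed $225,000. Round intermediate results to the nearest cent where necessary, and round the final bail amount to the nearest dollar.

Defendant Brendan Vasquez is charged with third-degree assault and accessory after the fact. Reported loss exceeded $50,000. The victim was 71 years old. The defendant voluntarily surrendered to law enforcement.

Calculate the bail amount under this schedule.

Base amounts from the schedule: third-degree assault $11,200; accessory after the fact $9,500.
Stacking rule: sum of all bases. $11,200 + $9,500 = $20,700.
Net percentage adjustment: +100% +25% −20% = +105%. $20,700 × 2.05 = $42,435.
$42,435 is within the $225,000 maximum.

$42,435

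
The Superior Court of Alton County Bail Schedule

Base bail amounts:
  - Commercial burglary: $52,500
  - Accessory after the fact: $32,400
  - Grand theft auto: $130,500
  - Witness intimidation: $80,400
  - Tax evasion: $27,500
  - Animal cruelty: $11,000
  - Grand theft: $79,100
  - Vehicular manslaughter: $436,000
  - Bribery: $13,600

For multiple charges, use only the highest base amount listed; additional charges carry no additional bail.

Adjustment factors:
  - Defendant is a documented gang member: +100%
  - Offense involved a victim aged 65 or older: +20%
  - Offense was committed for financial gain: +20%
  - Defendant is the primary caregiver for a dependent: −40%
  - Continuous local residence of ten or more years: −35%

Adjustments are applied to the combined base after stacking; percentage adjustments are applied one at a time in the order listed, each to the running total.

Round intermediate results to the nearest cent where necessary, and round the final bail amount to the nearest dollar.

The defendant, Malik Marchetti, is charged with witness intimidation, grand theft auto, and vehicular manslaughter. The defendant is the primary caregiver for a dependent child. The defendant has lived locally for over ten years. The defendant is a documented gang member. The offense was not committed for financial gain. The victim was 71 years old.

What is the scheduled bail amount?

Base amounts from the schedule: witness intimidation $80,400; grand theft auto $130,500; vehicular manslaughter $436,000.
Stacking rule: use the highest base only. Highest is vehicular manslaughter at $436,000. Combined base = $436,000.
Defendant is a documented gang member (+100%): $436,000 × 2 = $872,000.
Offense involved a victim aged 65 or older (+20%): $872,000 × 1.2 = $1,046,400.
Defendant is the primary caregiver for a dependent (−40%): $1,046,400 × 0.6 = $627,840.
Continuous local residence of ten or more years (−35%): $627,840 × 0.65 = $408,096.

$408,096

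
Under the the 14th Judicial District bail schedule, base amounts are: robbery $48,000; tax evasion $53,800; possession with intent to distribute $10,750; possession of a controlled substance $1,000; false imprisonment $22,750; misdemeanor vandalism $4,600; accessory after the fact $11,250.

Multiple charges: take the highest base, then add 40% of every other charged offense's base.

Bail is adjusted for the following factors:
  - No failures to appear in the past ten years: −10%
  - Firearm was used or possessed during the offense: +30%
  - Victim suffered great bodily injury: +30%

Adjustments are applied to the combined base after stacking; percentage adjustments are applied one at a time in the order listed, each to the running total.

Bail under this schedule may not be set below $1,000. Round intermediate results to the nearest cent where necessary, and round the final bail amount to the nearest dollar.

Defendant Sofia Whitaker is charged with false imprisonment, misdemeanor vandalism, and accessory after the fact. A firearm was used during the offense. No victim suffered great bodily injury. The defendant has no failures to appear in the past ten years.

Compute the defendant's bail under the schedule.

Base amounts from the schedule: false imprisonment $22,750; misdemeanor vandalism $4,600; accessory after the fact $11,250.
Stacking rule: highest base plus 40% of each additional charge. Highest is false imprisonment at $22,750. Additional: $4,600 × 40% = $1,840; $11,250 × 40% = $4,500. Combined base = $22,750 + $6,340 = $29,090.
No failures to appear in the past ten years (−10%): $29,090 × 0.9 = $26,181.
Firearm was used or possessed during the offense (+30%): $26,181 × 1.3 = $34,035.30.
$34,035.30 is at or above the $1,000 minimum.
Rounded to the nearest dollar: $34,035.

$34,035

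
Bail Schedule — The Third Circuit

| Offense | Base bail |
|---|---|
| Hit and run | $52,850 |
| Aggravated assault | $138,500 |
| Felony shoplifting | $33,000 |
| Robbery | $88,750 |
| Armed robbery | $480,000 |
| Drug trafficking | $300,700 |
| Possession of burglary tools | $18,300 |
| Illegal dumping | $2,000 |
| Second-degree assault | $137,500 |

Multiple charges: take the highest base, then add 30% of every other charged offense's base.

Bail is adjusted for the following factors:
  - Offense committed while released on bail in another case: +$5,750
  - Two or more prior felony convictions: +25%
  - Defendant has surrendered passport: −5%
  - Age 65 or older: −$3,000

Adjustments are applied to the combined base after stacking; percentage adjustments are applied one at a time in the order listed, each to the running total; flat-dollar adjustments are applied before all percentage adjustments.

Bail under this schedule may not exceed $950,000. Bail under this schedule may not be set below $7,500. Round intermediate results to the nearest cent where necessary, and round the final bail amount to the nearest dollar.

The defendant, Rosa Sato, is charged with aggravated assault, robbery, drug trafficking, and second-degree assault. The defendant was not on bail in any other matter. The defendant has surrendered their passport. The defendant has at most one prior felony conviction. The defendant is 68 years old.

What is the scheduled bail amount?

$386,769

Base amounts from the schedule: aggravated assault $138,500; robbery $88,750; drug trafficking $300,700; second-degree assault $137,500.
Stacking rule: highest base plus 30% of each additional charge. Highest is drug trafficking at $300,700. Additional: $138,500 × 30% = $41,550; $88,750 × 30% = $26,625; $137,500 × 30% = $41,250. Combined base = $300,700 + $109,425 = $410,125.
Age 65 or older (−$3,000 flat): $410,125 − $3,000 = $407,125.
Defendant has surrendered passport (−5%): $407,125 × 0.95 = $386,768.75.
$386,768.75 is within the $950,000 maximum.
$386,768.75 is at or above the $7,500 minimum.
Rounded to the nearest dollar: $386,769.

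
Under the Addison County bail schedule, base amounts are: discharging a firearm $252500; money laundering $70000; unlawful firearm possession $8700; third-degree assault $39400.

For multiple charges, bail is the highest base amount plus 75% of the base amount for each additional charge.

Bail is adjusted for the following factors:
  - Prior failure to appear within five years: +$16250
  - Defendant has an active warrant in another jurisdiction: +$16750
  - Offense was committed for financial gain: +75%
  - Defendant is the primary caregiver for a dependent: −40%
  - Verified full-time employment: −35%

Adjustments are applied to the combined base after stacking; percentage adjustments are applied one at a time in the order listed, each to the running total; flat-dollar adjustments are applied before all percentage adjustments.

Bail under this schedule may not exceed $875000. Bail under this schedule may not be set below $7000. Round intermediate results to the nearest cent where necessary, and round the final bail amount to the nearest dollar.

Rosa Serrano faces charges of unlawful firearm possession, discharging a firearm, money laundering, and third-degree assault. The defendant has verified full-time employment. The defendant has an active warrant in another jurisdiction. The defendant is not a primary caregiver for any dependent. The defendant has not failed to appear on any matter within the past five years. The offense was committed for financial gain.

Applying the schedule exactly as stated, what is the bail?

Base amounts from the schedule: unlawful firearm possession $8700; discharging a firearm $252500; money laundering $70000; third-degree assault $39400.
Stacking rule: highest base plus 75% of each additional charge. Highest is discharging a firearm at $252500. Additional: $8700 × 75% = $6525; $70000 × 75% = $52500; $39400 × 75% = $29550. Combined base = $252500 + $88575 = $341075.
Defendant has an active warrant in another jurisdiction (+$16750 flat): $341075 + $16750 = $357825.
Offense was committed for financial gain (+75%): $357825 × 1.75 = $626193.75.
Verified full-time employment (−35%): $626193.75 × 0.65 = $407025.94.
$407025.94 is within the $875000 maximum.
$407025.94 is at or above the $7000 minimum.
Rounded to the nearest dollar: $407026.

$407026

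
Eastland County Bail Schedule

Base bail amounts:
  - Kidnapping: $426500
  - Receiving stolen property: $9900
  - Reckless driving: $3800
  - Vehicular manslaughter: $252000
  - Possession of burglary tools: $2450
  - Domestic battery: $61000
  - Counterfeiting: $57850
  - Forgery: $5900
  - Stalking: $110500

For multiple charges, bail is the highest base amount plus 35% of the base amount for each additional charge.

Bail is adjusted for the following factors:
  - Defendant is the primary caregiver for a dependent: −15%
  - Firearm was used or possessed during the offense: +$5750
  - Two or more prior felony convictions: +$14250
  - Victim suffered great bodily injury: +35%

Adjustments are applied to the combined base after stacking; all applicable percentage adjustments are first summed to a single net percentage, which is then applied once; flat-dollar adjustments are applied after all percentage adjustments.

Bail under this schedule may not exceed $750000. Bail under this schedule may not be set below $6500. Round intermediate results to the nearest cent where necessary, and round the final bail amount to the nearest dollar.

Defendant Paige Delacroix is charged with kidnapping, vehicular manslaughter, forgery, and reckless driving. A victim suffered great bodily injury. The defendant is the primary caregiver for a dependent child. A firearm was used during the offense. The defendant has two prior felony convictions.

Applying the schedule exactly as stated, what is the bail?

Base amounts from the schedule: kidnapping $426500; vehicular manslaughter $252000; forgery $5900; reckless driving $3800.
Stacking rule: highest base plus 35% of each additional charge. Highest is kidnapping at $426500. Additional: $252000 × 35% = $88200; $5900 × 35% = $2065; $3800 × 35% = $1330. Combined base = $426500 + $91595 = $518095.
Net percentage adjustment: −15% +35% = +20%. $518095 × 1.2 = $621714.
Firearm was used or possessed during the offense (+$5750 flat): $621714 + $5750 = $627464.
Two or more prior felony convictions (+$14250 flat): $627464 + $14250 = $641714.
$641714 is within the $750000 maximum.
$641714 is at or above the $6500 minimum.

$641714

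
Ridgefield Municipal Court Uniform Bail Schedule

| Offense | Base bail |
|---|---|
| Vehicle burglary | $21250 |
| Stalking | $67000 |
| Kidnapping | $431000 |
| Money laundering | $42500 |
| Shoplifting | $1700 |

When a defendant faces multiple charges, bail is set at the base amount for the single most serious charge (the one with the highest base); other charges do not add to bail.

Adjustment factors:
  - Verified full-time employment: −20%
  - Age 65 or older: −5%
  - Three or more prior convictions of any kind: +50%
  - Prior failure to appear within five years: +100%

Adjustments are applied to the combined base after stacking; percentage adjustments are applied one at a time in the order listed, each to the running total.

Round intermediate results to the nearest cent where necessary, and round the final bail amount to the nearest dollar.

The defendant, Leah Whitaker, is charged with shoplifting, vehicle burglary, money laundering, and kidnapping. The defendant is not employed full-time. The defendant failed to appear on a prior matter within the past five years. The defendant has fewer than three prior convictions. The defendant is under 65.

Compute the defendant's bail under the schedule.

$862000

Base amounts from the schedule: shoplifting $1700; vehicle burglary $21250; money laundering $42500; kidnapping $431000.
Stacking rule: use the highest base only. Highest is kidnapping at $431000. Combined base = $431000.
Prior failure to appear within five years (+100%): $431000 × 2 = $862000.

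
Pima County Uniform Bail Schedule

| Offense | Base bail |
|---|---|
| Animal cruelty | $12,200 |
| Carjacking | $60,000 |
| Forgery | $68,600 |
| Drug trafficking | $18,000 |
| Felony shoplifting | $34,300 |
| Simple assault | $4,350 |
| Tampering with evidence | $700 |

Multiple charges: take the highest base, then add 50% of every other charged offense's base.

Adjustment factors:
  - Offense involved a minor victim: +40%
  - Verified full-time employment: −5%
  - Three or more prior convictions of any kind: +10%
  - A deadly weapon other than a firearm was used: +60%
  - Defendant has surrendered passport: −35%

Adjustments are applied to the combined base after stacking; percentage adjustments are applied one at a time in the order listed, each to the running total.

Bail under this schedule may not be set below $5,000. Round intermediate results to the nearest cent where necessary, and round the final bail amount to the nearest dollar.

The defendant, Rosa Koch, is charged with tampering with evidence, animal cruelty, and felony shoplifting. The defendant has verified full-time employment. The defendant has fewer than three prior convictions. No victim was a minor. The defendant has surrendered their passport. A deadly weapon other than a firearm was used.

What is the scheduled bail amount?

$40,261

Base amounts from the schedule: tampering with evidence $700; animal cruelty $12,200; felony shoplifting $34,300.
Stacking rule: highest base plus 50% of each additional charge. Highest is felony shoplifting at $34,300. Additional: $700 × 50% = $350; $12,200 × 50% = $6,100. Combined base = $34,300 + $6,450 = $40,750.
Verified full-time employment (−5%): $40,750 × 0.95 = $38,712.50.
A deadly weapon other than a firearm was used (+60%): $38,712.50 × 1.6 = $61,940.
Defendant has surrendered passport (−35%): $61,940 × 0.65 = $40,261.
$40,261 is at or above the $5,000 minimum.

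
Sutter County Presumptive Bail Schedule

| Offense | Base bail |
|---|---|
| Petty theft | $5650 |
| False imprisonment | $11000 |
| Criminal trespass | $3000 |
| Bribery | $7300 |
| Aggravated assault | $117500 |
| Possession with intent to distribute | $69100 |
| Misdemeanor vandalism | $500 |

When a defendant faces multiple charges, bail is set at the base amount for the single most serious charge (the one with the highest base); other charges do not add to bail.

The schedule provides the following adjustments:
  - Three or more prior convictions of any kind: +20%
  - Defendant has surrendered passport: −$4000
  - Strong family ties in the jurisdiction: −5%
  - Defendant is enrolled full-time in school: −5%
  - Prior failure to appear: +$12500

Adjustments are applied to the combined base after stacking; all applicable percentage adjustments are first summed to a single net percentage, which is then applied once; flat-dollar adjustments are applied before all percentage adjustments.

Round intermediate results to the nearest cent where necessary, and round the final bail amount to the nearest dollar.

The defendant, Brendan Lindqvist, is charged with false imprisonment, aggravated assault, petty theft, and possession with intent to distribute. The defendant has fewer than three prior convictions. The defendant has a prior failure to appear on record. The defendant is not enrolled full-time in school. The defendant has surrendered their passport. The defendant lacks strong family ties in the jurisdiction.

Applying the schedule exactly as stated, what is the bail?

Base amounts from the schedule: false imprisonment $11000; aggravated assault $117500; petty theft $5650; possession with intent to distribute $69100.
Stacking rule: use the highest base only. Highest is aggravated assault at $117500. Combined base = $117500.
Defendant has surrendered passport (−$4000 flat): $117500 − $4000 = $113500.
Prior failure to appear (+$12500 flat): $113500 + $12500 = $126000.

$126000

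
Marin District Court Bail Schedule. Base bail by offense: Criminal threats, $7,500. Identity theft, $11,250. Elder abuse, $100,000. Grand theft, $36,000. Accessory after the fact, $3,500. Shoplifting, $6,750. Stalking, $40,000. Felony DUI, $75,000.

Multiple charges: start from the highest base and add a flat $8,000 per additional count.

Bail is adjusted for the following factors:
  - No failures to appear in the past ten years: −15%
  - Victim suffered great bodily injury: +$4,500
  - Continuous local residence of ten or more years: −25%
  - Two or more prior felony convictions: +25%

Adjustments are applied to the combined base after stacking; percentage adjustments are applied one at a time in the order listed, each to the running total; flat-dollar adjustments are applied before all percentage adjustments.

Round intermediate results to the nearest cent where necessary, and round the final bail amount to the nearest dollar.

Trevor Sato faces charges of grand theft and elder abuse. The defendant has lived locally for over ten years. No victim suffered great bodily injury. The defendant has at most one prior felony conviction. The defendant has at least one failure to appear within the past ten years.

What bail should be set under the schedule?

Base amounts from the schedule: grand theft $36,000; elder abuse $100,000.
Stacking rule: highest base plus $8,000 per additional charge. Highest is elder abuse at $100,000; 1 additional charge → +$8,000. Combined base = $108,000.
Continuous local residence of ten or more years (−25%): $108,000 × 0.75 = $81,000.

$81,000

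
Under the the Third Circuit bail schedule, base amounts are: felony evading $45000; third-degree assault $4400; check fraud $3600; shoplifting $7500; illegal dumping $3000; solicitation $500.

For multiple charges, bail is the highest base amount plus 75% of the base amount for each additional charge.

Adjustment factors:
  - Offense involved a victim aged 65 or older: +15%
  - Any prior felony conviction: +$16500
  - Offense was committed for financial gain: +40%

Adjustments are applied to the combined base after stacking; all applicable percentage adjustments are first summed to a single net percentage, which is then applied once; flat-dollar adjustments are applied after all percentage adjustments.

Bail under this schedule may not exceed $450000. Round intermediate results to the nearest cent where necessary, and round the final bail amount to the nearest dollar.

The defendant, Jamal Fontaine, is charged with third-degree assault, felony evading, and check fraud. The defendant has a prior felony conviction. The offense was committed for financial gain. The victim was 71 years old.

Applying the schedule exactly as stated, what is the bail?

$95550

Base amounts from the schedule: third-degree assault $4400; felony evading $45000; check fraud $3600.
Stacking rule: highest base plus 75% of each additional charge. Highest is felony evading at $45000. Additional: $4400 × 75% = $3300; $3600 × 75% = $2700. Combined base = $45000 + $6000 = $51000.
Net percentage adjustment: +15% +40% = +55%. $51000 × 1.55 = $79050.
Any prior felony conviction (+$16500 flat): $79050 + $16500 = $95550.
$95550 is within the $450000 maximum.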